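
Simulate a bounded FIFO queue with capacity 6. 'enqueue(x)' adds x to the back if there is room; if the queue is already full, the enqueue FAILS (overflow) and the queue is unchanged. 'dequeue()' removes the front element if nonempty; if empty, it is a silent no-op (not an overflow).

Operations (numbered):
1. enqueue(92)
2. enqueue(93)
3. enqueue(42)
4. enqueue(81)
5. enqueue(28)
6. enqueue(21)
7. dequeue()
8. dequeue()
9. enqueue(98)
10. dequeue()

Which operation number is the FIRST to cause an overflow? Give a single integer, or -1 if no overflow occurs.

1. enqueue(92): size=1
2. enqueue(93): size=2
3. enqueue(42): size=3
4. enqueue(81): size=4
5. enqueue(28): size=5
6. enqueue(21): size=6
7. dequeue(): size=5
8. dequeue(): size=4
9. enqueue(98): size=5
10. dequeue(): size=4

Answer: -1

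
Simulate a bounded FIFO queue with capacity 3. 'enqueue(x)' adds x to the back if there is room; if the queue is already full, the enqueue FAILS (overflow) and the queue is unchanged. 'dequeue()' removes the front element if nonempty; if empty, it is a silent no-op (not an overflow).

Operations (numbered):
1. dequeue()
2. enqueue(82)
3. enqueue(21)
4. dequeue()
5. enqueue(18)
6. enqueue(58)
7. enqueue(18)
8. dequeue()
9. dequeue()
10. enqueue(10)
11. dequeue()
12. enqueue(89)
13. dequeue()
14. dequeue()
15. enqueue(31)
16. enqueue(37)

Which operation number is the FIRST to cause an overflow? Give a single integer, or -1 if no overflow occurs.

1. dequeue(): empty, no-op, size=0
2. enqueue(82): size=1
3. enqueue(21): size=2
4. dequeue(): size=1
5. enqueue(18): size=2
6. enqueue(58): size=3
7. enqueue(18): size=3=cap → OVERFLOW (fail)
8. dequeue(): size=2
9. dequeue(): size=1
10. enqueue(10): size=2
11. dequeue(): size=1
12. enqueue(89): size=2
13. dequeue(): size=1
14. dequeue(): size=0
15. enqueue(31): size=1
16. enqueue(37): size=2

Answer: 7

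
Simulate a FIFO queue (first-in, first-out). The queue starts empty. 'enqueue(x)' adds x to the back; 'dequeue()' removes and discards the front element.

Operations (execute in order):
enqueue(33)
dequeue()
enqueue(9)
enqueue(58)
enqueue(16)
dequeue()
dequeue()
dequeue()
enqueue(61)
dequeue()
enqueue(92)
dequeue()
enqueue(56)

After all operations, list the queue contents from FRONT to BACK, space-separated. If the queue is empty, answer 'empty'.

Answer: 56

Derivation:
enqueue(33): [33]
dequeue(): []
enqueue(9): [9]
enqueue(58): [9, 58]
enqueue(16): [9, 58, 16]
dequeue(): [58, 16]
dequeue(): [16]
dequeue(): []
enqueue(61): [61]
dequeue(): []
enqueue(92): [92]
dequeue(): []
enqueue(56): [56]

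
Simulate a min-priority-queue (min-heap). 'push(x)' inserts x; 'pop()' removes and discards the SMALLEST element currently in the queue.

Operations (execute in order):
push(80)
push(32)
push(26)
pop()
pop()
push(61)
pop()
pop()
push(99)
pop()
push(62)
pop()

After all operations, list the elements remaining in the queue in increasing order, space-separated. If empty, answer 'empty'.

push(80): heap contents = [80]
push(32): heap contents = [32, 80]
push(26): heap contents = [26, 32, 80]
pop() → 26: heap contents = [32, 80]
pop() → 32: heap contents = [80]
push(61): heap contents = [61, 80]
pop() → 61: heap contents = [80]
pop() → 80: heap contents = []
push(99): heap contents = [99]
pop() → 99: heap contents = []
push(62): heap contents = [62]
pop() → 62: heap contents = []

Answer: empty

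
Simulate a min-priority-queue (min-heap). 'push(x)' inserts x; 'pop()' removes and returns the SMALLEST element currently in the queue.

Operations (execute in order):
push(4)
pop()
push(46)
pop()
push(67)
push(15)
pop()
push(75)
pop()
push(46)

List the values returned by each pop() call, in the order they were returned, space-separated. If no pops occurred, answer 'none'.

Answer: 4 46 15 67

Derivation:
push(4): heap contents = [4]
pop() → 4: heap contents = []
push(46): heap contents = [46]
pop() → 46: heap contents = []
push(67): heap contents = [67]
push(15): heap contents = [15, 67]
pop() → 15: heap contents = [67]
push(75): heap contents = [67, 75]
pop() → 67: heap contents = [75]
push(46): heap contents = [46, 75]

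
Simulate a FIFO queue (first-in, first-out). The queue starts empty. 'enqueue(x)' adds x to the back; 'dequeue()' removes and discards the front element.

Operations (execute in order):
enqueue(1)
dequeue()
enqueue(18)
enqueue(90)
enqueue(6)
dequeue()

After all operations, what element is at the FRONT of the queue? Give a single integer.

enqueue(1): queue = [1]
dequeue(): queue = []
enqueue(18): queue = [18]
enqueue(90): queue = [18, 90]
enqueue(6): queue = [18, 90, 6]
dequeue(): queue = [90, 6]

Answer: 90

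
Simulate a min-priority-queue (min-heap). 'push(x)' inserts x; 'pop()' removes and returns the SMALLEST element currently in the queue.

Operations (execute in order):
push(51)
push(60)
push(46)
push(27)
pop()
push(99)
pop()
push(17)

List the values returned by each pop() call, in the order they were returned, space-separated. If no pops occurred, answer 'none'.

push(51): heap contents = [51]
push(60): heap contents = [51, 60]
push(46): heap contents = [46, 51, 60]
push(27): heap contents = [27, 46, 51, 60]
pop() → 27: heap contents = [46, 51, 60]
push(99): heap contents = [46, 51, 60, 99]
pop() → 46: heap contents = [51, 60, 99]
push(17): heap contents = [17, 51, 60, 99]

Answer: 27 46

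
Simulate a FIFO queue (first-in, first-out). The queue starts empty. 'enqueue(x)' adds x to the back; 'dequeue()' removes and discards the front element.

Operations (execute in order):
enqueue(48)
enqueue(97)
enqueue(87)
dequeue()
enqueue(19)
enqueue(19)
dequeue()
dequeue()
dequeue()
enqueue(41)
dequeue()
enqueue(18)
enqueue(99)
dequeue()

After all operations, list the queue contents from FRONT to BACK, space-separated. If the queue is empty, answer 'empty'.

enqueue(48): [48]
enqueue(97): [48, 97]
enqueue(87): [48, 97, 87]
dequeue(): [97, 87]
enqueue(19): [97, 87, 19]
enqueue(19): [97, 87, 19, 19]
dequeue(): [87, 19, 19]
dequeue(): [19, 19]
dequeue(): [19]
enqueue(41): [19, 41]
dequeue(): [41]
enqueue(18): [41, 18]
enqueue(99): [41, 18, 99]
dequeue(): [18, 99]

Answer: 18 99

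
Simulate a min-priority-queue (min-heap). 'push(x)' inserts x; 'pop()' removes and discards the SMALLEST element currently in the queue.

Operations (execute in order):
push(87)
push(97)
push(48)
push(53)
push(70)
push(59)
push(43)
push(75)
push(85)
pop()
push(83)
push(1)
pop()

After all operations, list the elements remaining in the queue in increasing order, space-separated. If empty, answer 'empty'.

Answer: 48 53 59 70 75 83 85 87 97

Derivation:
push(87): heap contents = [87]
push(97): heap contents = [87, 97]
push(48): heap contents = [48, 87, 97]
push(53): heap contents = [48, 53, 87, 97]
push(70): heap contents = [48, 53, 70, 87, 97]
push(59): heap contents = [48, 53, 59, 70, 87, 97]
push(43): heap contents = [43, 48, 53, 59, 70, 87, 97]
push(75): heap contents = [43, 48, 53, 59, 70, 75, 87, 97]
push(85): heap contents = [43, 48, 53, 59, 70, 75, 85, 87, 97]
pop() → 43: heap contents = [48, 53, 59, 70, 75, 85, 87, 97]
push(83): heap contents = [48, 53, 59, 70, 75, 83, 85, 87, 97]
push(1): heap contents = [1, 48, 53, 59, 70, 75, 83, 85, 87, 97]
pop() → 1: heap contents = [48, 53, 59, 70, 75, 83, 85, 87, 97]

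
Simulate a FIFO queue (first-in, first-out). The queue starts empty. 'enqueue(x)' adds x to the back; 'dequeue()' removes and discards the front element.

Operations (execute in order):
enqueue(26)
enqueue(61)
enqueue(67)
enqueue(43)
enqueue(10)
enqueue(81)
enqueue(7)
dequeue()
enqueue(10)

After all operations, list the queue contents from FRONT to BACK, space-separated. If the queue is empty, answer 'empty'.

Answer: 61 67 43 10 81 7 10

Derivation:
enqueue(26): [26]
enqueue(61): [26, 61]
enqueue(67): [26, 61, 67]
enqueue(43): [26, 61, 67, 43]
enqueue(10): [26, 61, 67, 43, 10]
enqueue(81): [26, 61, 67, 43, 10, 81]
enqueue(7): [26, 61, 67, 43, 10, 81, 7]
dequeue(): [61, 67, 43, 10, 81, 7]
enqueue(10): [61, 67, 43, 10, 81, 7, 10]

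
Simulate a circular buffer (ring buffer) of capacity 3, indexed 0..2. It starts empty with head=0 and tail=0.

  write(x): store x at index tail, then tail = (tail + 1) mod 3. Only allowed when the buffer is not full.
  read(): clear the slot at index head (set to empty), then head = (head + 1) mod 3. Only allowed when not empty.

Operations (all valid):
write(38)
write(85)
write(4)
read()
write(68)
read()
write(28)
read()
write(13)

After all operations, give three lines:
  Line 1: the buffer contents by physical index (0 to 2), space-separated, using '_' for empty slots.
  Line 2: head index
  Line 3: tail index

write(38): buf=[38 _ _], head=0, tail=1, size=1
write(85): buf=[38 85 _], head=0, tail=2, size=2
write(4): buf=[38 85 4], head=0, tail=0, size=3
read(): buf=[_ 85 4], head=1, tail=0, size=2
write(68): buf=[68 85 4], head=1, tail=1, size=3
read(): buf=[68 _ 4], head=2, tail=1, size=2
write(28): buf=[68 28 4], head=2, tail=2, size=3
read(): buf=[68 28 _], head=0, tail=2, size=2
write(13): buf=[68 28 13], head=0, tail=0, size=3

Answer: 68 28 13
0
0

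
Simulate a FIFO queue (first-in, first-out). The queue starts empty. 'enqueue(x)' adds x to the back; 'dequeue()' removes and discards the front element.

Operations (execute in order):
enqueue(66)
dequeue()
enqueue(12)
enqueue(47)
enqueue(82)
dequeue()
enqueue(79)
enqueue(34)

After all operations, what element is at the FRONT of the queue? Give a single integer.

Answer: 47

Derivation:
enqueue(66): queue = [66]
dequeue(): queue = []
enqueue(12): queue = [12]
enqueue(47): queue = [12, 47]
enqueue(82): queue = [12, 47, 82]
dequeue(): queue = [47, 82]
enqueue(79): queue = [47, 82, 79]
enqueue(34): queue = [47, 82, 79, 34]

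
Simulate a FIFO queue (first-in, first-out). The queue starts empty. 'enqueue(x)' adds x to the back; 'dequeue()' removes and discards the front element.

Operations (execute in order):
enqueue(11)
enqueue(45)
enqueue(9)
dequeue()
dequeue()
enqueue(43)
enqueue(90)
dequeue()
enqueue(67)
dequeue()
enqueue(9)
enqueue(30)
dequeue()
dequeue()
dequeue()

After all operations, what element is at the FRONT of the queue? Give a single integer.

Answer: 30

Derivation:
enqueue(11): queue = [11]
enqueue(45): queue = [11, 45]
enqueue(9): queue = [11, 45, 9]
dequeue(): queue = [45, 9]
dequeue(): queue = [9]
enqueue(43): queue = [9, 43]
enqueue(90): queue = [9, 43, 90]
dequeue(): queue = [43, 90]
enqueue(67): queue = [43, 90, 67]
dequeue(): queue = [90, 67]
enqueue(9): queue = [90, 67, 9]
enqueue(30): queue = [90, 67, 9, 30]
dequeue(): queue = [67, 9, 30]
dequeue(): queue = [9, 30]
dequeue(): queue = [30]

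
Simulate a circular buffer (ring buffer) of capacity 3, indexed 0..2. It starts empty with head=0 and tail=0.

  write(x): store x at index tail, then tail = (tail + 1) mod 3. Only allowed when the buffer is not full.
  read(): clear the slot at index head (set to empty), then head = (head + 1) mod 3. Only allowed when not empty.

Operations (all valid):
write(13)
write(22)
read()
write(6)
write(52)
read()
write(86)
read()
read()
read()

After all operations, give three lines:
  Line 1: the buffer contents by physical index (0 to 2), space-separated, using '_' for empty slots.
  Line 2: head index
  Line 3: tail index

Answer: _ _ _
2
2

Derivation:
write(13): buf=[13 _ _], head=0, tail=1, size=1
write(22): buf=[13 22 _], head=0, tail=2, size=2
read(): buf=[_ 22 _], head=1, tail=2, size=1
write(6): buf=[_ 22 6], head=1, tail=0, size=2
write(52): buf=[52 22 6], head=1, tail=1, size=3
read(): buf=[52 _ 6], head=2, tail=1, size=2
write(86): buf=[52 86 6], head=2, tail=2, size=3
read(): buf=[52 86 _], head=0, tail=2, size=2
read(): buf=[_ 86 _], head=1, tail=2, size=1
read(): buf=[_ _ _], head=2, tail=2, size=0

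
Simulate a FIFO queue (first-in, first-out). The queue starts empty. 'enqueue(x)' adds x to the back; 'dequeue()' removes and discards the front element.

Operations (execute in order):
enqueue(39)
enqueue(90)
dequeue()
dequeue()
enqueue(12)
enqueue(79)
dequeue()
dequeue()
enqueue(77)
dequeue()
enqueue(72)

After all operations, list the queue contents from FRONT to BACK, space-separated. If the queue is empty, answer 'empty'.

Answer: 72

Derivation:
enqueue(39): [39]
enqueue(90): [39, 90]
dequeue(): [90]
dequeue(): []
enqueue(12): [12]
enqueue(79): [12, 79]
dequeue(): [79]
dequeue(): []
enqueue(77): [77]
dequeue(): []
enqueue(72): [72]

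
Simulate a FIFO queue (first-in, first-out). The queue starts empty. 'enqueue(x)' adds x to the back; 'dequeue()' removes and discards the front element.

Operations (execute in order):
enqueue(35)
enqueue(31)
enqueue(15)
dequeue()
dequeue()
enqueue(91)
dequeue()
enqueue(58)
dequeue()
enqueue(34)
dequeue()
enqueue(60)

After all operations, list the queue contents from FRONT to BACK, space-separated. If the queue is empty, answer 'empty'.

Answer: 34 60

Derivation:
enqueue(35): [35]
enqueue(31): [35, 31]
enqueue(15): [35, 31, 15]
dequeue(): [31, 15]
dequeue(): [15]
enqueue(91): [15, 91]
dequeue(): [91]
enqueue(58): [91, 58]
dequeue(): [58]
enqueue(34): [58, 34]
dequeue(): [34]
enqueue(60): [34, 60]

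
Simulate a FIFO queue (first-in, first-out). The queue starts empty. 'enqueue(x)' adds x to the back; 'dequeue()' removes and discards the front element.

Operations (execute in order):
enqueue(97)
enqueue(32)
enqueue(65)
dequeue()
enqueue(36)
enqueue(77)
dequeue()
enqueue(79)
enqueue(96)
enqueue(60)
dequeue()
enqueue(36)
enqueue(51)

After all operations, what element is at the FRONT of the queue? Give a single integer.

enqueue(97): queue = [97]
enqueue(32): queue = [97, 32]
enqueue(65): queue = [97, 32, 65]
dequeue(): queue = [32, 65]
enqueue(36): queue = [32, 65, 36]
enqueue(77): queue = [32, 65, 36, 77]
dequeue(): queue = [65, 36, 77]
enqueue(79): queue = [65, 36, 77, 79]
enqueue(96): queue = [65, 36, 77, 79, 96]
enqueue(60): queue = [65, 36, 77, 79, 96, 60]
dequeue(): queue = [36, 77, 79, 96, 60]
enqueue(36): queue = [36, 77, 79, 96, 60, 36]
enqueue(51): queue = [36, 77, 79, 96, 60, 36, 51]

Answer: 36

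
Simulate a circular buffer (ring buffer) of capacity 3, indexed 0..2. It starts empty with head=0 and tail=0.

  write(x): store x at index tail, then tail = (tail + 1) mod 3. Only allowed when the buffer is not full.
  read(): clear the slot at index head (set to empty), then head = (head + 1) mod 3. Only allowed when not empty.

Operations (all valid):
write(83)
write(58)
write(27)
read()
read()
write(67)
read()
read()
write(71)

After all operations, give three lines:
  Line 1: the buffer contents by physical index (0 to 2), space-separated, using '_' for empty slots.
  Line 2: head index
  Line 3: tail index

write(83): buf=[83 _ _], head=0, tail=1, size=1
write(58): buf=[83 58 _], head=0, tail=2, size=2
write(27): buf=[83 58 27], head=0, tail=0, size=3
read(): buf=[_ 58 27], head=1, tail=0, size=2
read(): buf=[_ _ 27], head=2, tail=0, size=1
write(67): buf=[67 _ 27], head=2, tail=1, size=2
read(): buf=[67 _ _], head=0, tail=1, size=1
read(): buf=[_ _ _], head=1, tail=1, size=0
write(71): buf=[_ 71 _], head=1, tail=2, size=1

Answer: _ 71 _
1
2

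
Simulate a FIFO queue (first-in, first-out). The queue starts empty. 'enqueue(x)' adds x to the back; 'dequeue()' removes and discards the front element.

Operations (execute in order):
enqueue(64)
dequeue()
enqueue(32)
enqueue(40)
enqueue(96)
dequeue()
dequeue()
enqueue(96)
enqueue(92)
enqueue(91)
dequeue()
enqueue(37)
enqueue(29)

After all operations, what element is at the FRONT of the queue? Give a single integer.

enqueue(64): queue = [64]
dequeue(): queue = []
enqueue(32): queue = [32]
enqueue(40): queue = [32, 40]
enqueue(96): queue = [32, 40, 96]
dequeue(): queue = [40, 96]
dequeue(): queue = [96]
enqueue(96): queue = [96, 96]
enqueue(92): queue = [96, 96, 92]
enqueue(91): queue = [96, 96, 92, 91]
dequeue(): queue = [96, 92, 91]
enqueue(37): queue = [96, 92, 91, 37]
enqueue(29): queue = [96, 92, 91, 37, 29]

Answer: 96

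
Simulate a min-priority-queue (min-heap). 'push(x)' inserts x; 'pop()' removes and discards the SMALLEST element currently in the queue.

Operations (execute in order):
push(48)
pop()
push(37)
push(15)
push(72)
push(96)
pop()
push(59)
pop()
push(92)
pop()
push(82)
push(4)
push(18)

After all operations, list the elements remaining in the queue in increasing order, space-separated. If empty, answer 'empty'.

Answer: 4 18 72 82 92 96

Derivation:
push(48): heap contents = [48]
pop() → 48: heap contents = []
push(37): heap contents = [37]
push(15): heap contents = [15, 37]
push(72): heap contents = [15, 37, 72]
push(96): heap contents = [15, 37, 72, 96]
pop() → 15: heap contents = [37, 72, 96]
push(59): heap contents = [37, 59, 72, 96]
pop() → 37: heap contents = [59, 72, 96]
push(92): heap contents = [59, 72, 92, 96]
pop() → 59: heap contents = [72, 92, 96]
push(82): heap contents = [72, 82, 92, 96]
push(4): heap contents = [4, 72, 82, 92, 96]
push(18): heap contents = [4, 18, 72, 82, 92, 96]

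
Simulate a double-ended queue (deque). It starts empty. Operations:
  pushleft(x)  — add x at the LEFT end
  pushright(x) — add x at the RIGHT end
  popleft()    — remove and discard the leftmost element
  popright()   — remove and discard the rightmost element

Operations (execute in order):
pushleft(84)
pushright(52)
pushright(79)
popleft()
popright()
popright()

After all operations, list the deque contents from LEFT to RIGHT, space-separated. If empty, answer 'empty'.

pushleft(84): [84]
pushright(52): [84, 52]
pushright(79): [84, 52, 79]
popleft(): [52, 79]
popright(): [52]
popright(): []

Answer: empty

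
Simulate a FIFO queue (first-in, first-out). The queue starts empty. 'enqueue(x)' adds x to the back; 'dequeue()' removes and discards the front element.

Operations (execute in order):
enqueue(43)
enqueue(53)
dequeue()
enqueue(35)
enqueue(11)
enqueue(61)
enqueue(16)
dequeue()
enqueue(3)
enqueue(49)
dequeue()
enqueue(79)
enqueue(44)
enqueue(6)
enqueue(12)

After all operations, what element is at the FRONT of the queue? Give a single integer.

Answer: 11

Derivation:
enqueue(43): queue = [43]
enqueue(53): queue = [43, 53]
dequeue(): queue = [53]
enqueue(35): queue = [53, 35]
enqueue(11): queue = [53, 35, 11]
enqueue(61): queue = [53, 35, 11, 61]
enqueue(16): queue = [53, 35, 11, 61, 16]
dequeue(): queue = [35, 11, 61, 16]
enqueue(3): queue = [35, 11, 61, 16, 3]
enqueue(49): queue = [35, 11, 61, 16, 3, 49]
dequeue(): queue = [11, 61, 16, 3, 49]
enqueue(79): queue = [11, 61, 16, 3, 49, 79]
enqueue(44): queue = [11, 61, 16, 3, 49, 79, 44]
enqueue(6): queue = [11, 61, 16, 3, 49, 79, 44, 6]
enqueue(12): queue = [11, 61, 16, 3, 49, 79, 44, 6, 12]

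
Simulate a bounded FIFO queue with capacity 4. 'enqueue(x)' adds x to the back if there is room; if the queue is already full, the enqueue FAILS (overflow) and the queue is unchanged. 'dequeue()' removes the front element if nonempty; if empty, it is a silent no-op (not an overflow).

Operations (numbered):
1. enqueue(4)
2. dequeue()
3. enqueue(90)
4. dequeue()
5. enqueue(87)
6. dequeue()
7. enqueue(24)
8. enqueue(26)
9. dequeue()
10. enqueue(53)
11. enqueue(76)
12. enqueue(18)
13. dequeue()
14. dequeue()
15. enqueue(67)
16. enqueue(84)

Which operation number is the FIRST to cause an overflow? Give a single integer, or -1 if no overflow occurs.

Answer: -1

Derivation:
1. enqueue(4): size=1
2. dequeue(): size=0
3. enqueue(90): size=1
4. dequeue(): size=0
5. enqueue(87): size=1
6. dequeue(): size=0
7. enqueue(24): size=1
8. enqueue(26): size=2
9. dequeue(): size=1
10. enqueue(53): size=2
11. enqueue(76): size=3
12. enqueue(18): size=4
13. dequeue(): size=3
14. dequeue(): size=2
15. enqueue(67): size=3
16. enqueue(84): size=4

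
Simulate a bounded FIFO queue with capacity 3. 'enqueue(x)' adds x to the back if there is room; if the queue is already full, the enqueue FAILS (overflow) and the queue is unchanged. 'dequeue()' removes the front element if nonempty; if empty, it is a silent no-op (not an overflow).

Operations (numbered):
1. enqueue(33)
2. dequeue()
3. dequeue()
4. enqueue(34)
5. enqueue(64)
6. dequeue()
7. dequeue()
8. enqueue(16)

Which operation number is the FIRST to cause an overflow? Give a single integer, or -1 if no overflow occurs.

Answer: -1

Derivation:
1. enqueue(33): size=1
2. dequeue(): size=0
3. dequeue(): empty, no-op, size=0
4. enqueue(34): size=1
5. enqueue(64): size=2
6. dequeue(): size=1
7. dequeue(): size=0
8. enqueue(16): size=1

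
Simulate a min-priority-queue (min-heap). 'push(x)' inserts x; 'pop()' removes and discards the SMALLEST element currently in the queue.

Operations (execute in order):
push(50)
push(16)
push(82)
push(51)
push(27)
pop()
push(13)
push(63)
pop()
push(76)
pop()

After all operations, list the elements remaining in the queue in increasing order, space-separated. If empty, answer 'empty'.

Answer: 50 51 63 76 82

Derivation:
push(50): heap contents = [50]
push(16): heap contents = [16, 50]
push(82): heap contents = [16, 50, 82]
push(51): heap contents = [16, 50, 51, 82]
push(27): heap contents = [16, 27, 50, 51, 82]
pop() → 16: heap contents = [27, 50, 51, 82]
push(13): heap contents = [13, 27, 50, 51, 82]
push(63): heap contents = [13, 27, 50, 51, 63, 82]
pop() → 13: heap contents = [27, 50, 51, 63, 82]
push(76): heap contents = [27, 50, 51, 63, 76, 82]
pop() → 27: heap contents = [50, 51, 63, 76, 82]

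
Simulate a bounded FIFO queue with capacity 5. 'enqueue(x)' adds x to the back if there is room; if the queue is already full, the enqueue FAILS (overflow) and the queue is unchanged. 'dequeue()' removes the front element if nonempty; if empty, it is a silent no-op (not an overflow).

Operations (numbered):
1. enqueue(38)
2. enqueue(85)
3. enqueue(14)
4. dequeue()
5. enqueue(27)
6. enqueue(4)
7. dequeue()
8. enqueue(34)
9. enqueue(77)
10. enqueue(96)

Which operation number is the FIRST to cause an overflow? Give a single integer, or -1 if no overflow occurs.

Answer: 10

Derivation:
1. enqueue(38): size=1
2. enqueue(85): size=2
3. enqueue(14): size=3
4. dequeue(): size=2
5. enqueue(27): size=3
6. enqueue(4): size=4
7. dequeue(): size=3
8. enqueue(34): size=4
9. enqueue(77): size=5
10. enqueue(96): size=5=cap → OVERFLOW (fail)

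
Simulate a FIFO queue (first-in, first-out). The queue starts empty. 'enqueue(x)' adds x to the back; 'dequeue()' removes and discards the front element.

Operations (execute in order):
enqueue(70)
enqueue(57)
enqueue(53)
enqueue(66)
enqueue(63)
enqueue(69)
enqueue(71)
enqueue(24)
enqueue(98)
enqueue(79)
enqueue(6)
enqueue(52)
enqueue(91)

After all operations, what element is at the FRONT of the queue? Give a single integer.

Answer: 70

Derivation:
enqueue(70): queue = [70]
enqueue(57): queue = [70, 57]
enqueue(53): queue = [70, 57, 53]
enqueue(66): queue = [70, 57, 53, 66]
enqueue(63): queue = [70, 57, 53, 66, 63]
enqueue(69): queue = [70, 57, 53, 66, 63, 69]
enqueue(71): queue = [70, 57, 53, 66, 63, 69, 71]
enqueue(24): queue = [70, 57, 53, 66, 63, 69, 71, 24]
enqueue(98): queue = [70, 57, 53, 66, 63, 69, 71, 24, 98]
enqueue(79): queue = [70, 57, 53, 66, 63, 69, 71, 24, 98, 79]
enqueue(6): queue = [70, 57, 53, 66, 63, 69, 71, 24, 98, 79, 6]
enqueue(52): queue = [70, 57, 53, 66, 63, 69, 71, 24, 98, 79, 6, 52]
enqueue(91): queue = [70, 57, 53, 66, 63, 69, 71, 24, 98, 79, 6, 52, 91]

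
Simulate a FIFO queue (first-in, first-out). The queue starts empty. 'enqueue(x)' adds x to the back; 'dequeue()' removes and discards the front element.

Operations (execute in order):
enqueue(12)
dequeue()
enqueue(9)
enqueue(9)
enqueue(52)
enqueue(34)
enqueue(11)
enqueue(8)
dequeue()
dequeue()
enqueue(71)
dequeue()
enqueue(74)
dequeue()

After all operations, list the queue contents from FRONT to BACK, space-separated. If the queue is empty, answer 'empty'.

Answer: 11 8 71 74

Derivation:
enqueue(12): [12]
dequeue(): []
enqueue(9): [9]
enqueue(9): [9, 9]
enqueue(52): [9, 9, 52]
enqueue(34): [9, 9, 52, 34]
enqueue(11): [9, 9, 52, 34, 11]
enqueue(8): [9, 9, 52, 34, 11, 8]
dequeue(): [9, 52, 34, 11, 8]
dequeue(): [52, 34, 11, 8]
enqueue(71): [52, 34, 11, 8, 71]
dequeue(): [34, 11, 8, 71]
enqueue(74): [34, 11, 8, 71, 74]
dequeue(): [11, 8, 71, 74]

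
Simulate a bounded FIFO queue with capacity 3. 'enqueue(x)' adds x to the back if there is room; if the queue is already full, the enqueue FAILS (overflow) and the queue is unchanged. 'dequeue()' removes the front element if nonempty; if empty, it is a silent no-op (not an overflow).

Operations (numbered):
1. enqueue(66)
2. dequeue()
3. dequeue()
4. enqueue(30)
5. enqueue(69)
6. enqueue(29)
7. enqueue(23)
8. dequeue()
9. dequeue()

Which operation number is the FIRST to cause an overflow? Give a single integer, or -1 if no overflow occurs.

1. enqueue(66): size=1
2. dequeue(): size=0
3. dequeue(): empty, no-op, size=0
4. enqueue(30): size=1
5. enqueue(69): size=2
6. enqueue(29): size=3
7. enqueue(23): size=3=cap → OVERFLOW (fail)
8. dequeue(): size=2
9. dequeue(): size=1

Answer: 7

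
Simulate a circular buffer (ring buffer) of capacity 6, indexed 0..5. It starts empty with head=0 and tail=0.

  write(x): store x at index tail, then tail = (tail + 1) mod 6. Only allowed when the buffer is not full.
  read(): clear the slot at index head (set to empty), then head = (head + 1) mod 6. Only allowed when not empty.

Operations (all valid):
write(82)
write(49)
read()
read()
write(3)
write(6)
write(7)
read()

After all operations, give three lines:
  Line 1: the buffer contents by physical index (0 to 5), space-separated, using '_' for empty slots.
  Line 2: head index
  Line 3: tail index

write(82): buf=[82 _ _ _ _ _], head=0, tail=1, size=1
write(49): buf=[82 49 _ _ _ _], head=0, tail=2, size=2
read(): buf=[_ 49 _ _ _ _], head=1, tail=2, size=1
read(): buf=[_ _ _ _ _ _], head=2, tail=2, size=0
write(3): buf=[_ _ 3 _ _ _], head=2, tail=3, size=1
write(6): buf=[_ _ 3 6 _ _], head=2, tail=4, size=2
write(7): buf=[_ _ 3 6 7 _], head=2, tail=5, size=3
read(): buf=[_ _ _ 6 7 _], head=3, tail=5, size=2

Answer: _ _ _ 6 7 _
3
5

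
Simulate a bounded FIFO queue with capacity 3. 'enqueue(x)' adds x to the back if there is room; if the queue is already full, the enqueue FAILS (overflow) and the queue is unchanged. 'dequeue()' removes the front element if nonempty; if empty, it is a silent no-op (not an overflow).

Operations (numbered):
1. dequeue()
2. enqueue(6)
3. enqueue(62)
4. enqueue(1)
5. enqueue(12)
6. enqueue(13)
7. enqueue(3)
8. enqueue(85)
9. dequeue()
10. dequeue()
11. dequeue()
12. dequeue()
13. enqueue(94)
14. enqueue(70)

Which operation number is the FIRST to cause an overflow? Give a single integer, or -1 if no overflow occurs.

Answer: 5

Derivation:
1. dequeue(): empty, no-op, size=0
2. enqueue(6): size=1
3. enqueue(62): size=2
4. enqueue(1): size=3
5. enqueue(12): size=3=cap → OVERFLOW (fail)
6. enqueue(13): size=3=cap → OVERFLOW (fail)
7. enqueue(3): size=3=cap → OVERFLOW (fail)
8. enqueue(85): size=3=cap → OVERFLOW (fail)
9. dequeue(): size=2
10. dequeue(): size=1
11. dequeue(): size=0
12. dequeue(): empty, no-op, size=0
13. enqueue(94): size=1
14. enqueue(70): size=2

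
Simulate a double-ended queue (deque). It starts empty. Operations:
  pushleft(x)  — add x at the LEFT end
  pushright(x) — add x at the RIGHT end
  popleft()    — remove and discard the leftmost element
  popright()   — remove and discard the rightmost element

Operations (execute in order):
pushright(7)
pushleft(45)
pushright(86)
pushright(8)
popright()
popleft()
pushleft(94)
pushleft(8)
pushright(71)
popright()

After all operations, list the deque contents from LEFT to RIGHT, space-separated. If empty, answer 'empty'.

pushright(7): [7]
pushleft(45): [45, 7]
pushright(86): [45, 7, 86]
pushright(8): [45, 7, 86, 8]
popright(): [45, 7, 86]
popleft(): [7, 86]
pushleft(94): [94, 7, 86]
pushleft(8): [8, 94, 7, 86]
pushright(71): [8, 94, 7, 86, 71]
popright(): [8, 94, 7, 86]

Answer: 8 94 7 86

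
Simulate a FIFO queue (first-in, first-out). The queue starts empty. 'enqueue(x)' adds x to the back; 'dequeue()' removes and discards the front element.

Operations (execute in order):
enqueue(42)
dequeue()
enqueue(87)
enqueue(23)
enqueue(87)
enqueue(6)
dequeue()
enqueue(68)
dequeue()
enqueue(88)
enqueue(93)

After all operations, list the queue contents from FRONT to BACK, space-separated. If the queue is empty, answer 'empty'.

Answer: 87 6 68 88 93

Derivation:
enqueue(42): [42]
dequeue(): []
enqueue(87): [87]
enqueue(23): [87, 23]
enqueue(87): [87, 23, 87]
enqueue(6): [87, 23, 87, 6]
dequeue(): [23, 87, 6]
enqueue(68): [23, 87, 6, 68]
dequeue(): [87, 6, 68]
enqueue(88): [87, 6, 68, 88]
enqueue(93): [87, 6, 68, 88, 93]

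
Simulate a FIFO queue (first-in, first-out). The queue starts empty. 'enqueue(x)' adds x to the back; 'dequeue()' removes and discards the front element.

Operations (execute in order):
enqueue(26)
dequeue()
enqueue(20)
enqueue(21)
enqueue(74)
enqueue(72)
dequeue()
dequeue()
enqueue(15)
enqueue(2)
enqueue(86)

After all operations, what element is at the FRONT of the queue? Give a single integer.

Answer: 74

Derivation:
enqueue(26): queue = [26]
dequeue(): queue = []
enqueue(20): queue = [20]
enqueue(21): queue = [20, 21]
enqueue(74): queue = [20, 21, 74]
enqueue(72): queue = [20, 21, 74, 72]
dequeue(): queue = [21, 74, 72]
dequeue(): queue = [74, 72]
enqueue(15): queue = [74, 72, 15]
enqueue(2): queue = [74, 72, 15, 2]
enqueue(86): queue = [74, 72, 15, 2, 86]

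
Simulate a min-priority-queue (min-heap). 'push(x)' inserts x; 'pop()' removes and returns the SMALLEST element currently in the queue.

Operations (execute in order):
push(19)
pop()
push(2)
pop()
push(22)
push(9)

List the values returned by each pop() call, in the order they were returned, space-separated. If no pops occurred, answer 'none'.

Answer: 19 2

Derivation:
push(19): heap contents = [19]
pop() → 19: heap contents = []
push(2): heap contents = [2]
pop() → 2: heap contents = []
push(22): heap contents = [22]
push(9): heap contents = [9, 22]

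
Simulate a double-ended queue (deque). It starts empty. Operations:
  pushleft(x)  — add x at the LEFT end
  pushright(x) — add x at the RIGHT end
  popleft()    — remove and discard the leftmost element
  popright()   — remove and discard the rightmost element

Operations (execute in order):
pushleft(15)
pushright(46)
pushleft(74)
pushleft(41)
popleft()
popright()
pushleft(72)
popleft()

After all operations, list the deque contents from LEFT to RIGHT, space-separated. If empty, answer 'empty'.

Answer: 74 15

Derivation:
pushleft(15): [15]
pushright(46): [15, 46]
pushleft(74): [74, 15, 46]
pushleft(41): [41, 74, 15, 46]
popleft(): [74, 15, 46]
popright(): [74, 15]
pushleft(72): [72, 74, 15]
popleft(): [74, 15]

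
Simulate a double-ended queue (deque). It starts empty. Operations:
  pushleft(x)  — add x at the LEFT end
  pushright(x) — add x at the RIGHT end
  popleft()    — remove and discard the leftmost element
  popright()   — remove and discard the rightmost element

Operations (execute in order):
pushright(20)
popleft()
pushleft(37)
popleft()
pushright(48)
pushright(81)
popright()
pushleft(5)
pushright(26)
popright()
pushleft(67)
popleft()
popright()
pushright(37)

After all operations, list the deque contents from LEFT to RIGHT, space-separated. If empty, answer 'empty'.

pushright(20): [20]
popleft(): []
pushleft(37): [37]
popleft(): []
pushright(48): [48]
pushright(81): [48, 81]
popright(): [48]
pushleft(5): [5, 48]
pushright(26): [5, 48, 26]
popright(): [5, 48]
pushleft(67): [67, 5, 48]
popleft(): [5, 48]
popright(): [5]
pushright(37): [5, 37]

Answer: 5 37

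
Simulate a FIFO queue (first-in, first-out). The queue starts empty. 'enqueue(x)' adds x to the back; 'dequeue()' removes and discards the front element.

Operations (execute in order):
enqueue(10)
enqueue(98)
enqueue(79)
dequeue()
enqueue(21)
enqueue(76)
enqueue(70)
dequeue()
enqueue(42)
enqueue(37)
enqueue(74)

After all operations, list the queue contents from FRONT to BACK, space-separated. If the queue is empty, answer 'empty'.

enqueue(10): [10]
enqueue(98): [10, 98]
enqueue(79): [10, 98, 79]
dequeue(): [98, 79]
enqueue(21): [98, 79, 21]
enqueue(76): [98, 79, 21, 76]
enqueue(70): [98, 79, 21, 76, 70]
dequeue(): [79, 21, 76, 70]
enqueue(42): [79, 21, 76, 70, 42]
enqueue(37): [79, 21, 76, 70, 42, 37]
enqueue(74): [79, 21, 76, 70, 42, 37, 74]

Answer: 79 21 76 70 42 37 74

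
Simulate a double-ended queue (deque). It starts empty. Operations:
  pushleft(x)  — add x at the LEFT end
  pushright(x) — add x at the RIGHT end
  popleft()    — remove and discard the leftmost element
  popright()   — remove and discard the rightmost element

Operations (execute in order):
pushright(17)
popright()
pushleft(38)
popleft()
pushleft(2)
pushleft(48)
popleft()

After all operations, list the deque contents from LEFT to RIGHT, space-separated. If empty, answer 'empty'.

Answer: 2

Derivation:
pushright(17): [17]
popright(): []
pushleft(38): [38]
popleft(): []
pushleft(2): [2]
pushleft(48): [48, 2]
popleft(): [2]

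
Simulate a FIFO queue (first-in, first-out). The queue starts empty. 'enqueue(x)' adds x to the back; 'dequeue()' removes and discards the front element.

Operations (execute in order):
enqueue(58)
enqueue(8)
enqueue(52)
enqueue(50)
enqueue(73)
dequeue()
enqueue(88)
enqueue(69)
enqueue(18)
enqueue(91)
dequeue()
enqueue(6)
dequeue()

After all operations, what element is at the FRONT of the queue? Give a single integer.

Answer: 50

Derivation:
enqueue(58): queue = [58]
enqueue(8): queue = [58, 8]
enqueue(52): queue = [58, 8, 52]
enqueue(50): queue = [58, 8, 52, 50]
enqueue(73): queue = [58, 8, 52, 50, 73]
dequeue(): queue = [8, 52, 50, 73]
enqueue(88): queue = [8, 52, 50, 73, 88]
enqueue(69): queue = [8, 52, 50, 73, 88, 69]
enqueue(18): queue = [8, 52, 50, 73, 88, 69, 18]
enqueue(91): queue = [8, 52, 50, 73, 88, 69, 18, 91]
dequeue(): queue = [52, 50, 73, 88, 69, 18, 91]
enqueue(6): queue = [52, 50, 73, 88, 69, 18, 91, 6]
dequeue(): queue = [50, 73, 88, 69, 18, 91, 6]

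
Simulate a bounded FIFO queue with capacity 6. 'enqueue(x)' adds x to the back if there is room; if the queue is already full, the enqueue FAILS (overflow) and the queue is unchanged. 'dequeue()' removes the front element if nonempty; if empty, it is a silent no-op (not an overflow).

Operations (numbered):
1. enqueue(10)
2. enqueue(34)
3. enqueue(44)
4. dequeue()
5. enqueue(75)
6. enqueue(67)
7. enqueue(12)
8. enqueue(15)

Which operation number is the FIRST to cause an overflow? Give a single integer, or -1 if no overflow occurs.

Answer: -1

Derivation:
1. enqueue(10): size=1
2. enqueue(34): size=2
3. enqueue(44): size=3
4. dequeue(): size=2
5. enqueue(75): size=3
6. enqueue(67): size=4
7. enqueue(12): size=5
8. enqueue(15): size=6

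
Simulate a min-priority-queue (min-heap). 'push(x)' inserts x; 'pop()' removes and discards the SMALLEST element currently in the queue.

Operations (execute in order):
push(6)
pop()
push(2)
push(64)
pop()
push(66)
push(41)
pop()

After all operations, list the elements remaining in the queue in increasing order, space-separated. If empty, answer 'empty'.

Answer: 64 66

Derivation:
push(6): heap contents = [6]
pop() → 6: heap contents = []
push(2): heap contents = [2]
push(64): heap contents = [2, 64]
pop() → 2: heap contents = [64]
push(66): heap contents = [64, 66]
push(41): heap contents = [41, 64, 66]
pop() → 41: heap contents = [64, 66]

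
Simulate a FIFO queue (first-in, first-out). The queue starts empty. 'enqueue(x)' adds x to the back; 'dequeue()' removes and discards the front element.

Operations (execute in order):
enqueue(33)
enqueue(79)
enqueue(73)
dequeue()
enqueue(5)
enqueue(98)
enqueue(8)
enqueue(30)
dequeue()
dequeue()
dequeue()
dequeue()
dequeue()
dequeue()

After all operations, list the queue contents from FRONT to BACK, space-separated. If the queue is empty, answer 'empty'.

enqueue(33): [33]
enqueue(79): [33, 79]
enqueue(73): [33, 79, 73]
dequeue(): [79, 73]
enqueue(5): [79, 73, 5]
enqueue(98): [79, 73, 5, 98]
enqueue(8): [79, 73, 5, 98, 8]
enqueue(30): [79, 73, 5, 98, 8, 30]
dequeue(): [73, 5, 98, 8, 30]
dequeue(): [5, 98, 8, 30]
dequeue(): [98, 8, 30]
dequeue(): [8, 30]
dequeue(): [30]
dequeue(): []

Answer: empty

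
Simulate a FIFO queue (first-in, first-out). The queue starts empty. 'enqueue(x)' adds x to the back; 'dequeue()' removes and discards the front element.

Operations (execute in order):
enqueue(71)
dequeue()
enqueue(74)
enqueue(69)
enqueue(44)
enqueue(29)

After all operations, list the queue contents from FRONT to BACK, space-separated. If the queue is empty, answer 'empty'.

Answer: 74 69 44 29

Derivation:
enqueue(71): [71]
dequeue(): []
enqueue(74): [74]
enqueue(69): [74, 69]
enqueue(44): [74, 69, 44]
enqueue(29): [74, 69, 44, 29]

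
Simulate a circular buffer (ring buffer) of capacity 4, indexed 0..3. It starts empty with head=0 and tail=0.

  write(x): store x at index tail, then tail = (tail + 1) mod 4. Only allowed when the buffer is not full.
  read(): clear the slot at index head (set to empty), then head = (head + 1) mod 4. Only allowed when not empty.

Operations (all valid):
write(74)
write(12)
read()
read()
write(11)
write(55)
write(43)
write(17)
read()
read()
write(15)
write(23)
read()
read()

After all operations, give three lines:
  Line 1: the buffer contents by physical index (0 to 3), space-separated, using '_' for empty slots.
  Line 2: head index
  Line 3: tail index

write(74): buf=[74 _ _ _], head=0, tail=1, size=1
write(12): buf=[74 12 _ _], head=0, tail=2, size=2
read(): buf=[_ 12 _ _], head=1, tail=2, size=1
read(): buf=[_ _ _ _], head=2, tail=2, size=0
write(11): buf=[_ _ 11 _], head=2, tail=3, size=1
write(55): buf=[_ _ 11 55], head=2, tail=0, size=2
write(43): buf=[43 _ 11 55], head=2, tail=1, size=3
write(17): buf=[43 17 11 55], head=2, tail=2, size=4
read(): buf=[43 17 _ 55], head=3, tail=2, size=3
read(): buf=[43 17 _ _], head=0, tail=2, size=2
write(15): buf=[43 17 15 _], head=0, tail=3, size=3
write(23): buf=[43 17 15 23], head=0, tail=0, size=4
read(): buf=[_ 17 15 23], head=1, tail=0, size=3
read(): buf=[_ _ 15 23], head=2, tail=0, size=2

Answer: _ _ 15 23
2
0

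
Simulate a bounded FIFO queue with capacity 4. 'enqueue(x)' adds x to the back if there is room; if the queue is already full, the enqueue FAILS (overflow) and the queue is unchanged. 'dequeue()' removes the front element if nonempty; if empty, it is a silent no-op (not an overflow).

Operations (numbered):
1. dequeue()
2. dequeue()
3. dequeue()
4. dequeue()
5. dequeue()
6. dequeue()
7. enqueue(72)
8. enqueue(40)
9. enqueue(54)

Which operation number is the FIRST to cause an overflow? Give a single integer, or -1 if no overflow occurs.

1. dequeue(): empty, no-op, size=0
2. dequeue(): empty, no-op, size=0
3. dequeue(): empty, no-op, size=0
4. dequeue(): empty, no-op, size=0
5. dequeue(): empty, no-op, size=0
6. dequeue(): empty, no-op, size=0
7. enqueue(72): size=1
8. enqueue(40): size=2
9. enqueue(54): size=3

Answer: -1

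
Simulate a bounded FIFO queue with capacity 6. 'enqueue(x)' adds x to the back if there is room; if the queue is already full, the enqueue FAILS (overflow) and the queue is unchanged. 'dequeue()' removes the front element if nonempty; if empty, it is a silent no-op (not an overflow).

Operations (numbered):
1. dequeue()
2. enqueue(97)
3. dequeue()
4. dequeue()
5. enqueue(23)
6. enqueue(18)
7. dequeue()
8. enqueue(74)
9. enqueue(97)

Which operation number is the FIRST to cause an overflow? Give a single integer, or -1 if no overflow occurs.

Answer: -1

Derivation:
1. dequeue(): empty, no-op, size=0
2. enqueue(97): size=1
3. dequeue(): size=0
4. dequeue(): empty, no-op, size=0
5. enqueue(23): size=1
6. enqueue(18): size=2
7. dequeue(): size=1
8. enqueue(74): size=2
9. enqueue(97): size=3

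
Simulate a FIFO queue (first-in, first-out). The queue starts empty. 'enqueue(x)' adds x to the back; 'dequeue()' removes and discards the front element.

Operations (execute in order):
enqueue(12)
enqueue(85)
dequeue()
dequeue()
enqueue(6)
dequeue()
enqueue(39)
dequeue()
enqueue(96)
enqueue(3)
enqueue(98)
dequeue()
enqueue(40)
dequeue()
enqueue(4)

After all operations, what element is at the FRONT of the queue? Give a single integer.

Answer: 98

Derivation:
enqueue(12): queue = [12]
enqueue(85): queue = [12, 85]
dequeue(): queue = [85]
dequeue(): queue = []
enqueue(6): queue = [6]
dequeue(): queue = []
enqueue(39): queue = [39]
dequeue(): queue = []
enqueue(96): queue = [96]
enqueue(3): queue = [96, 3]
enqueue(98): queue = [96, 3, 98]
dequeue(): queue = [3, 98]
enqueue(40): queue = [3, 98, 40]
dequeue(): queue = [98, 40]
enqueue(4): queue = [98, 40, 4]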